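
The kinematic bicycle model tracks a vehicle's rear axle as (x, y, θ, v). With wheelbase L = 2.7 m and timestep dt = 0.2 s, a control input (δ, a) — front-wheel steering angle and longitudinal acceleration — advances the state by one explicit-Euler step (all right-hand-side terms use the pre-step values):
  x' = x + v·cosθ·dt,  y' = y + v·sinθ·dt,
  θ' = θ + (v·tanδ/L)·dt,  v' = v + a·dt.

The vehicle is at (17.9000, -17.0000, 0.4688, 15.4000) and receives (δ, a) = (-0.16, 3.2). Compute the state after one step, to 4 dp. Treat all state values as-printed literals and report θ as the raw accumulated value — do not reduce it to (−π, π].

x' = 17.9000 + 15.4000·cos(0.4688)·0.2 = 20.6477
y' = -17.0000 + 15.4000·sin(0.4688)·0.2 = -15.6084
θ' = 0.4688 + (15.4000/2.7)·tan(-0.16)·0.2 = 0.2847
v' = 15.4000 + 3.2000·0.2 = 16.0400

(20.6477, -15.6084, 0.2847, 16.0400)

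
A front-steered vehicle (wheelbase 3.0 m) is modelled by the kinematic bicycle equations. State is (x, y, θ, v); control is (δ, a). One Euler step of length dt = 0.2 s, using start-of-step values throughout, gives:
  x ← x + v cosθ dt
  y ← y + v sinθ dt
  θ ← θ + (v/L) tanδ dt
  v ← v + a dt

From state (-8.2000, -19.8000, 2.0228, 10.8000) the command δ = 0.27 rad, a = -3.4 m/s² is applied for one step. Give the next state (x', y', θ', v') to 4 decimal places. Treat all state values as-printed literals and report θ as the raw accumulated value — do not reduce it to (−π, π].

(-9.1434, -17.8569, 2.2221, 10.1200)

x' = -8.2000 + 10.8000·cos(2.0228)·0.2 = -9.1434
y' = -19.8000 + 10.8000·sin(2.0228)·0.2 = -17.8569
θ' = 2.0228 + (10.8000/3.0)·tan(0.27)·0.2 = 2.2221
v' = 10.8000 − 3.4000·0.2 = 10.1200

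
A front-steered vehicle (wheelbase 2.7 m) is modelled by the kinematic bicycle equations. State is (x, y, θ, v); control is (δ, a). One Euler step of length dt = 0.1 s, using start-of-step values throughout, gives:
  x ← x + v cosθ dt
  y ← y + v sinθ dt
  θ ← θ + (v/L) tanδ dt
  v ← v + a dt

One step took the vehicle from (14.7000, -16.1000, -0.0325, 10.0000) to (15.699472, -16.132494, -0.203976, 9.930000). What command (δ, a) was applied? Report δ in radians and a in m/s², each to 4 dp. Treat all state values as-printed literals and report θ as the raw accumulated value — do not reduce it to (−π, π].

δ = -0.4336, a = -0.7000

a = (v'−v)/dt = (-0.070000)/0.1 = -0.7000
Δθ = θ'−θ = -0.171476;  (v·dt/L) = 10.0000·0.1/2.7 = 0.370370
tan δ = Δθ·L/(v·dt) = -0.462985  →  δ = -0.4336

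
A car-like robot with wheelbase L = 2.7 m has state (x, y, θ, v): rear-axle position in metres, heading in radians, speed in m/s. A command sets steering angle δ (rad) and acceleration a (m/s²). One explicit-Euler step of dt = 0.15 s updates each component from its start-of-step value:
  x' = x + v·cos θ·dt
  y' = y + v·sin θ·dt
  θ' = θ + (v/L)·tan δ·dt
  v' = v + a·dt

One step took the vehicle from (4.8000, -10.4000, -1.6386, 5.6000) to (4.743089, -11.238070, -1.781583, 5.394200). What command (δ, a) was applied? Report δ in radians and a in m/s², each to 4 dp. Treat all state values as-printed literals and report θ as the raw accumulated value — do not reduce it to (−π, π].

δ = -0.4308, a = -1.3720

a = (v'−v)/dt = (-0.205800)/0.15 = -1.3720
Δθ = θ'−θ = -0.142983;  (v·dt/L) = 5.6000·0.15/2.7 = 0.311111
tan δ = Δθ·L/(v·dt) = -0.459588  →  δ = -0.4308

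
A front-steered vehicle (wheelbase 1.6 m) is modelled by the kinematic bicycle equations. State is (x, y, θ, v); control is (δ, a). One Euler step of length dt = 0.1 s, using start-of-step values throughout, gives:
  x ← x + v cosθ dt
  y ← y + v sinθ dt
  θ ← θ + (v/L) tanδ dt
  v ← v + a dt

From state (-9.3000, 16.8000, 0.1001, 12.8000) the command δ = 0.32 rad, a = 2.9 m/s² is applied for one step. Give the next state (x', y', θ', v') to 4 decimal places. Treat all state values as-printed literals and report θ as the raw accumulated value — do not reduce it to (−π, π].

x' = -9.3000 + 12.8000·cos(0.1001)·0.1 = -8.0264
y' = 16.8000 + 12.8000·sin(0.1001)·0.1 = 16.9279
θ' = 0.1001 + (12.8000/1.6)·tan(0.32)·0.1 = 0.3652
v' = 12.8000 + 2.9000·0.1 = 13.0900

(-8.0264, 16.9279, 0.3652, 13.0900)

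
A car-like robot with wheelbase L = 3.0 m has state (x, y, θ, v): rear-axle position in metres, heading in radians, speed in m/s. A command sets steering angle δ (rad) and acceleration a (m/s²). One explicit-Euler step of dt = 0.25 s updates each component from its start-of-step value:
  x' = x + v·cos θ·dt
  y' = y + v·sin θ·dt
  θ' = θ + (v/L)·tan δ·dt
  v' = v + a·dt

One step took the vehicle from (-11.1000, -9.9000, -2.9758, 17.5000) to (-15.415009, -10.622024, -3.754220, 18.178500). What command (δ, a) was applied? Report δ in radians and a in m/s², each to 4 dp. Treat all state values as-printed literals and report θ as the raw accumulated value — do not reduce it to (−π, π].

δ = -0.4903, a = 2.7140

a = (v'−v)/dt = (0.678500)/0.25 = 2.7140
Δθ = θ'−θ = -0.778420;  (v·dt/L) = 17.5000·0.25/3.0 = 1.458333
tan δ = Δθ·L/(v·dt) = -0.533774  →  δ = -0.4903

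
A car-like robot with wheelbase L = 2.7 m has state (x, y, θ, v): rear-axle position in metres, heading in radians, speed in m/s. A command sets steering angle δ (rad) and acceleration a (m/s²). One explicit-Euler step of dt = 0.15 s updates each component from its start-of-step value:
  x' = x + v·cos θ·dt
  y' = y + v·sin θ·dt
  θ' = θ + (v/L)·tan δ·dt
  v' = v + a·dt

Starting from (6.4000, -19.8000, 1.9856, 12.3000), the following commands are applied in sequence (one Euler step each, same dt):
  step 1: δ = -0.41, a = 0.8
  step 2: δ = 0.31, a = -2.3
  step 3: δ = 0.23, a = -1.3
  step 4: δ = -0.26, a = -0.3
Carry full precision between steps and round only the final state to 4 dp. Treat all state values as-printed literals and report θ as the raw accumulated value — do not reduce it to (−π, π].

(3.9875, -12.9858, 1.8911, 11.8350)

after step 1 (δ=-0.41, a=0.8): (5.656446, -18.111464, 1.688602, 12.420000)
after step 2 (δ=0.31, a=-2.3): (5.437481, -16.261377, 1.909628, 12.075000)
after step 3 (δ=0.23, a=-1.3): (4.835448, -14.553108, 2.066699, 11.880000)
after step 4 (δ=-0.26, a=-0.3): (3.987527, -12.985769, 1.891125, 11.835000)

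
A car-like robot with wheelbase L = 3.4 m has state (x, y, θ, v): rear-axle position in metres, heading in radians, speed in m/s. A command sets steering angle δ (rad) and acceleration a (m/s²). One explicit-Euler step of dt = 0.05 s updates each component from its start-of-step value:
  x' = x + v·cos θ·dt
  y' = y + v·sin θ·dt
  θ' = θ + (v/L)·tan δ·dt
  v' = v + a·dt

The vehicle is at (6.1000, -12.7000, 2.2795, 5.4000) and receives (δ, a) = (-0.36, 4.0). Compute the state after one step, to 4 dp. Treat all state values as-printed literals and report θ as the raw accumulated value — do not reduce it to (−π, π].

x' = 6.1000 + 5.4000·cos(2.2795)·0.05 = 5.9243
y' = -12.7000 + 5.4000·sin(2.2795)·0.05 = -12.4950
θ' = 2.2795 + (5.4000/3.4)·tan(-0.36)·0.05 = 2.2496
v' = 5.4000 + 4.0000·0.05 = 5.6000

(5.9243, -12.4950, 2.2496, 5.6000)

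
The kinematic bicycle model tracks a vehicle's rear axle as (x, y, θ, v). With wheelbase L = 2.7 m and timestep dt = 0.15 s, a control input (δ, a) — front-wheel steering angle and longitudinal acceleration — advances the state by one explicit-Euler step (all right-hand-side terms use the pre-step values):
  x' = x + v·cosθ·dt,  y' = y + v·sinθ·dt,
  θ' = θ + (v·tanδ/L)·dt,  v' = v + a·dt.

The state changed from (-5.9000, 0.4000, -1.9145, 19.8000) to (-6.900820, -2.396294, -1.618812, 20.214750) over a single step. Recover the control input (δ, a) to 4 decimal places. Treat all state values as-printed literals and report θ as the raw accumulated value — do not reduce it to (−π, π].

a = (v'−v)/dt = (0.414750)/0.15 = 2.7650
Δθ = θ'−θ = 0.295688;  (v·dt/L) = 19.8000·0.15/2.7 = 1.100000
tan δ = Δθ·L/(v·dt) = 0.268807  →  δ = 0.2626

δ = 0.2626, a = 2.7650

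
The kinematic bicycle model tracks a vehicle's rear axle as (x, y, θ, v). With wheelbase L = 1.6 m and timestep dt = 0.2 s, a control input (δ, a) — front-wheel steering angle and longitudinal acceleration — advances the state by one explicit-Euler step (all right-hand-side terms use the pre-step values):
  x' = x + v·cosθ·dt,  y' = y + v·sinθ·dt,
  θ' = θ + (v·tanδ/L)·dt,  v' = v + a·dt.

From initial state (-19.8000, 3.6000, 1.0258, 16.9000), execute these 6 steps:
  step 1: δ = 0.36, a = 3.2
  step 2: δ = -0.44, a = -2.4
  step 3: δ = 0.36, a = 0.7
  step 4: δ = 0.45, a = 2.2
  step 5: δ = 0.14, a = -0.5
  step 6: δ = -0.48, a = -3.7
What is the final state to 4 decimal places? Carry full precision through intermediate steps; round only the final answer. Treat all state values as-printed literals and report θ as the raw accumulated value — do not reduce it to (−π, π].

(-23.0965, 18.1762, 1.7993, 16.8000)

after step 1 (δ=0.36, a=3.2): (-18.047757, 6.490337, 1.820951, 17.540000)
after step 2 (δ=-0.44, a=-2.4): (-18.916176, 9.889147, 0.788765, 17.060000)
after step 3 (δ=0.36, a=0.7): (-16.511664, 12.309904, 1.591444, 17.200000)
after step 4 (δ=0.45, a=2.2): (-16.582686, 15.749171, 2.630012, 17.640000)
after step 5 (δ=0.14, a=-0.5): (-19.659003, 17.476324, 2.940745, 17.540000)
after step 6 (δ=-0.48, a=-3.7): (-23.096485, 18.176171, 1.799306, 16.800000)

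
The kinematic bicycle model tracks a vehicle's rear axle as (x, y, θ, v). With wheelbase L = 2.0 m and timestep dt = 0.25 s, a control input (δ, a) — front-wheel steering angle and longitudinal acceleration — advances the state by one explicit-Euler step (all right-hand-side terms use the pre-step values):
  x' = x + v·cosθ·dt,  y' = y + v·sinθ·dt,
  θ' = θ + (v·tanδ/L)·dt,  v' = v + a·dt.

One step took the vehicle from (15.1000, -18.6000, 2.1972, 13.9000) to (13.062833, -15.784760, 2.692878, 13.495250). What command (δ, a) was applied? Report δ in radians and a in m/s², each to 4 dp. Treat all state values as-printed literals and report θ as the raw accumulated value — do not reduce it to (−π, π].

δ = 0.2779, a = -1.6190

a = (v'−v)/dt = (-0.404750)/0.25 = -1.6190
Δθ = θ'−θ = 0.495678;  (v·dt/L) = 13.9000·0.25/2.0 = 1.737500
tan δ = Δθ·L/(v·dt) = 0.285282  →  δ = 0.2779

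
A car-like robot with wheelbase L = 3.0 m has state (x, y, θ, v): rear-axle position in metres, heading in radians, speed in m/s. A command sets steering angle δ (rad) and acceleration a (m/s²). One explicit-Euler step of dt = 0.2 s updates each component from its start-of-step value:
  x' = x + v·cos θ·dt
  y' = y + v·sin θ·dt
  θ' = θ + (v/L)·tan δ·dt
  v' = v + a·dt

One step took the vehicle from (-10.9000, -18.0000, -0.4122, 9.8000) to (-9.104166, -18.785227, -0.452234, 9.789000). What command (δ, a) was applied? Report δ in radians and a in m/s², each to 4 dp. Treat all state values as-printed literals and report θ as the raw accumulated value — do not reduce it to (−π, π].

δ = -0.0612, a = -0.0550

a = (v'−v)/dt = (-0.011000)/0.2 = -0.0550
Δθ = θ'−θ = -0.040034;  (v·dt/L) = 9.8000·0.2/3.0 = 0.653333
tan δ = Δθ·L/(v·dt) = -0.061277  →  δ = -0.0612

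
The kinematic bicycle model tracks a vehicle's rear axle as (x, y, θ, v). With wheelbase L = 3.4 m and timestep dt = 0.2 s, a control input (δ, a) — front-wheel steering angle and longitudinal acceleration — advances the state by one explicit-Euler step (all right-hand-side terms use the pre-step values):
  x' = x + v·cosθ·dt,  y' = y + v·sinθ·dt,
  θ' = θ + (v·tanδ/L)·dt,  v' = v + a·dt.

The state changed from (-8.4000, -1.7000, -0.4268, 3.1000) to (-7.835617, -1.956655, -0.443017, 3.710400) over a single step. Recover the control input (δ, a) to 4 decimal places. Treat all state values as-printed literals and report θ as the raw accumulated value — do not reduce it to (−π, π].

δ = -0.0887, a = 3.0520

a = (v'−v)/dt = (0.610400)/0.2 = 3.0520
Δθ = θ'−θ = -0.016217;  (v·dt/L) = 3.1000·0.2/3.4 = 0.182353
tan δ = Δθ·L/(v·dt) = -0.088932  →  δ = -0.0887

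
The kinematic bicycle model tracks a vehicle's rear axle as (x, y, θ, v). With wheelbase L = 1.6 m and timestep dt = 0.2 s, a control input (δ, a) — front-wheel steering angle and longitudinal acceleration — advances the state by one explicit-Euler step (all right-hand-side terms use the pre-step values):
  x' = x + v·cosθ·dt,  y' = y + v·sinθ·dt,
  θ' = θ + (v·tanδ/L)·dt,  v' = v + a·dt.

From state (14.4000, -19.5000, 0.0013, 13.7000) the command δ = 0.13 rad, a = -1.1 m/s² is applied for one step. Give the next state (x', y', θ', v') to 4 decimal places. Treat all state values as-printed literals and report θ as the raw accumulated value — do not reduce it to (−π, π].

x' = 14.4000 + 13.7000·cos(0.0013)·0.2 = 17.1400
y' = -19.5000 + 13.7000·sin(0.0013)·0.2 = -19.4964
θ' = 0.0013 + (13.7000/1.6)·tan(0.13)·0.2 = 0.2252
v' = 13.7000 − 1.1000·0.2 = 13.4800

(17.1400, -19.4964, 0.2252, 13.4800)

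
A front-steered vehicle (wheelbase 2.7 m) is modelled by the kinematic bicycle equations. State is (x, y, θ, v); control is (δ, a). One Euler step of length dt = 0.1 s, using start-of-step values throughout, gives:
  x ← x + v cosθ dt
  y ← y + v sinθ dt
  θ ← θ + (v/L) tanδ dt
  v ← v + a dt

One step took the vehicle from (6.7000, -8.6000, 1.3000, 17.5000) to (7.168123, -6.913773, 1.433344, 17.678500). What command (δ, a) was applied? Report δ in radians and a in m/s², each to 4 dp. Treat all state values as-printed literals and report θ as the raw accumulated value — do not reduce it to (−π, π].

a = (v'−v)/dt = (0.178500)/0.1 = 1.7850
Δθ = θ'−θ = 0.133344;  (v·dt/L) = 17.5000·0.1/2.7 = 0.648148
tan δ = Δθ·L/(v·dt) = 0.205731  →  δ = 0.2029

δ = 0.2029, a = 1.7850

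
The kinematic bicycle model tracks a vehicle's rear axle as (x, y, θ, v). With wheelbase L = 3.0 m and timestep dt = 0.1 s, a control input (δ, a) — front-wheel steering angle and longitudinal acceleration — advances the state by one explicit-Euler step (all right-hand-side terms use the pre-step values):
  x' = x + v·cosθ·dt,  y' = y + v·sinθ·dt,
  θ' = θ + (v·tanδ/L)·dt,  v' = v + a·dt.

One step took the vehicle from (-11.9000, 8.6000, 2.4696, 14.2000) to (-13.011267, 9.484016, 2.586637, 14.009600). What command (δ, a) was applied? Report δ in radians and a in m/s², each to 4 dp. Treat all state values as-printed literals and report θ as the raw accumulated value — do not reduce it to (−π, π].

a = (v'−v)/dt = (-0.190400)/0.1 = -1.9040
Δθ = θ'−θ = 0.117037;  (v·dt/L) = 14.2000·0.1/3.0 = 0.473333
tan δ = Δθ·L/(v·dt) = 0.247261  →  δ = 0.2424

δ = 0.2424, a = -1.9040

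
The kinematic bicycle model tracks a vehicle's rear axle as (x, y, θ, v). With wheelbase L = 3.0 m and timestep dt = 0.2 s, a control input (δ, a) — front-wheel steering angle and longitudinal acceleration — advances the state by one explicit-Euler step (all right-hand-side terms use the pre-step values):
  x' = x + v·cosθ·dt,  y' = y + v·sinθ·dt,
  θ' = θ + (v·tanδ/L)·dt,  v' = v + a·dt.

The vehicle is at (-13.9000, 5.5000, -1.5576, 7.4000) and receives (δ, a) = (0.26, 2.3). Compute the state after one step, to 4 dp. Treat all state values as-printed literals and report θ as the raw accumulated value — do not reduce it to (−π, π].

(-13.8805, 4.0201, -1.4264, 7.8600)

x' = -13.9000 + 7.4000·cos(-1.5576)·0.2 = -13.8805
y' = 5.5000 + 7.4000·sin(-1.5576)·0.2 = 4.0201
θ' = -1.5576 + (7.4000/3.0)·tan(0.26)·0.2 = -1.4264
v' = 7.4000 + 2.3000·0.2 = 7.8600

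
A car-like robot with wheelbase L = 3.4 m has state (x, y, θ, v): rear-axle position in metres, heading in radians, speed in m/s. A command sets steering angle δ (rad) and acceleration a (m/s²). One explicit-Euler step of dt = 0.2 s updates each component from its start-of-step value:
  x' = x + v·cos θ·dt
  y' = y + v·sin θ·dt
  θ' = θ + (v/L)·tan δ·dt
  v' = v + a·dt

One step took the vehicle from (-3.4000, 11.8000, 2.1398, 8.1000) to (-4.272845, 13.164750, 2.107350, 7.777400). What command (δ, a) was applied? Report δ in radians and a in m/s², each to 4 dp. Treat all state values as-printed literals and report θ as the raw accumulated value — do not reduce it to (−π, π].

a = (v'−v)/dt = (-0.322600)/0.2 = -1.6130
Δθ = θ'−θ = -0.032450;  (v·dt/L) = 8.1000·0.2/3.4 = 0.476471
tan δ = Δθ·L/(v·dt) = -0.068105  →  δ = -0.0680

δ = -0.0680, a = -1.6130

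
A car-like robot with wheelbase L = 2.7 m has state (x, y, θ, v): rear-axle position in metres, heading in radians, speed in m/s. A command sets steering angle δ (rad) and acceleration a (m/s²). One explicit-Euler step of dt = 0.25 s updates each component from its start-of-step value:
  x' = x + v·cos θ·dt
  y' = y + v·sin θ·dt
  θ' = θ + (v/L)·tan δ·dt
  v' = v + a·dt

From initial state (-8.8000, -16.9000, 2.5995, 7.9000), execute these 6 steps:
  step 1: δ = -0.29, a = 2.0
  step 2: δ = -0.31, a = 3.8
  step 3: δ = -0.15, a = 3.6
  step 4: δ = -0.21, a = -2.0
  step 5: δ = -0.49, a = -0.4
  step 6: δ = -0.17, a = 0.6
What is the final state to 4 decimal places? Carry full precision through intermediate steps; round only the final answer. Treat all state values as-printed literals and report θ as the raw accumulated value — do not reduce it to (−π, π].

after step 1 (δ=-0.29, a=2.0): (-10.491846, -15.881039, 2.381217, 8.400000)
after step 2 (δ=-0.31, a=3.8): (-12.013457, -14.433731, 2.132073, 9.350000)
after step 3 (δ=-0.15, a=3.6): (-13.257632, -12.454859, 2.001229, 10.250000)
after step 4 (δ=-0.21, a=-2.0): (-14.326872, -10.126097, 1.798941, 9.750000)
after step 5 (δ=-0.49, a=-0.4): (-14.878163, -7.751758, 1.317410, 9.650000)
after step 6 (δ=-0.17, a=0.6): (-14.273389, -5.416292, 1.164032, 9.800000)

(-14.2734, -5.4163, 1.1640, 9.8000)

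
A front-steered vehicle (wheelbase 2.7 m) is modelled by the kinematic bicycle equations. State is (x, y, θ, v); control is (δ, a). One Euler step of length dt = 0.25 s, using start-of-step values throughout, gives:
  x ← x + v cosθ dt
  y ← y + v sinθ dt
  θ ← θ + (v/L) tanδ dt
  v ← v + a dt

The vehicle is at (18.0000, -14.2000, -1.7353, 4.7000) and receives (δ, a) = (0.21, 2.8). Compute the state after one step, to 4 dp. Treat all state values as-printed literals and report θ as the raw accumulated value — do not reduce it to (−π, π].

(17.8076, -15.3591, -1.6425, 5.4000)

x' = 18.0000 + 4.7000·cos(-1.7353)·0.25 = 17.8076
y' = -14.2000 + 4.7000·sin(-1.7353)·0.25 = -15.3591
θ' = -1.7353 + (4.7000/2.7)·tan(0.21)·0.25 = -1.6425
v' = 4.7000 + 2.8000·0.25 = 5.4000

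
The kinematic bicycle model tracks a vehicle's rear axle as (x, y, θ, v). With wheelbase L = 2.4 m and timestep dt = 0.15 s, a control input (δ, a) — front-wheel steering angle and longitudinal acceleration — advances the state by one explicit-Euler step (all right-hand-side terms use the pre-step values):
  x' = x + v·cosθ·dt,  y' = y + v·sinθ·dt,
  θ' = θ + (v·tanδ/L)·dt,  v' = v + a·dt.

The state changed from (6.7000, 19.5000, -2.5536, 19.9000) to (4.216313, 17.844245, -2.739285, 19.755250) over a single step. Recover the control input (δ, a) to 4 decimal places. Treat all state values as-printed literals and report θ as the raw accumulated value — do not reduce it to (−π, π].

δ = -0.1482, a = -0.9650

a = (v'−v)/dt = (-0.144750)/0.15 = -0.9650
Δθ = θ'−θ = -0.185685;  (v·dt/L) = 19.9000·0.15/2.4 = 1.243750
tan δ = Δθ·L/(v·dt) = -0.149294  →  δ = -0.1482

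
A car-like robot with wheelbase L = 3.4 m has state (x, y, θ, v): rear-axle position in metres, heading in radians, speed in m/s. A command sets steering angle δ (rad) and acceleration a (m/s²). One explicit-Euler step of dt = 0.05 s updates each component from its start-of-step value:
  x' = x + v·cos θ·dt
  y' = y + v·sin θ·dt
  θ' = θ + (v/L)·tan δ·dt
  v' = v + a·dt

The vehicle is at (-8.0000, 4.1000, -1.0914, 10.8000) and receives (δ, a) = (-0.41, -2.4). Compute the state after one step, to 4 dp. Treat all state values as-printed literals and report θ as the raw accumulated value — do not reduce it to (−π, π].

x' = -8.0000 + 10.8000·cos(-1.0914)·0.05 = -7.7509
y' = 4.1000 + 10.8000·sin(-1.0914)·0.05 = 3.6209
θ' = -1.0914 + (10.8000/3.4)·tan(-0.41)·0.05 = -1.1604
v' = 10.8000 − 2.4000·0.05 = 10.6800

(-7.7509, 3.6209, -1.1604, 10.6800)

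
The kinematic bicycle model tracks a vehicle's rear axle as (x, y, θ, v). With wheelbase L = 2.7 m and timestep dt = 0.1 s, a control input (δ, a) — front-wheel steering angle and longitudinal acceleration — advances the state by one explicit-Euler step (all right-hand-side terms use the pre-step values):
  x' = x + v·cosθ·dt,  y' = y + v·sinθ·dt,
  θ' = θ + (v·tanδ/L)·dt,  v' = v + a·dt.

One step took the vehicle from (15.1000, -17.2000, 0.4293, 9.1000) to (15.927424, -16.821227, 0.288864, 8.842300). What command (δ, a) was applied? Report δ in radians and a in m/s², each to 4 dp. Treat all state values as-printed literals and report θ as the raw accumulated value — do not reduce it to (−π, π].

a = (v'−v)/dt = (-0.257700)/0.1 = -2.5770
Δθ = θ'−θ = -0.140436;  (v·dt/L) = 9.1000·0.1/2.7 = 0.337037
tan δ = Δθ·L/(v·dt) = -0.416678  →  δ = -0.3948

δ = -0.3948, a = -2.5770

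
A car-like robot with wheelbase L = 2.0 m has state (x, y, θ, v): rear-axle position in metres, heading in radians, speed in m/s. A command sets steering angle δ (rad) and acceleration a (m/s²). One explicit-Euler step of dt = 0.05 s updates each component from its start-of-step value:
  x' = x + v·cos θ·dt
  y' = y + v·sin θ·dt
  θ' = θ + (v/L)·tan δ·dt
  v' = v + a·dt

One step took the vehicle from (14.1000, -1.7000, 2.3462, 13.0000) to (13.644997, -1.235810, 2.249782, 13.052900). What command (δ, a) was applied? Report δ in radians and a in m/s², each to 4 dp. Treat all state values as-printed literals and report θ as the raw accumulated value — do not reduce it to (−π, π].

δ = -0.2884, a = 1.0580

a = (v'−v)/dt = (0.052900)/0.05 = 1.0580
Δθ = θ'−θ = -0.096418;  (v·dt/L) = 13.0000·0.05/2.0 = 0.325000
tan δ = Δθ·L/(v·dt) = -0.296671  →  δ = -0.2884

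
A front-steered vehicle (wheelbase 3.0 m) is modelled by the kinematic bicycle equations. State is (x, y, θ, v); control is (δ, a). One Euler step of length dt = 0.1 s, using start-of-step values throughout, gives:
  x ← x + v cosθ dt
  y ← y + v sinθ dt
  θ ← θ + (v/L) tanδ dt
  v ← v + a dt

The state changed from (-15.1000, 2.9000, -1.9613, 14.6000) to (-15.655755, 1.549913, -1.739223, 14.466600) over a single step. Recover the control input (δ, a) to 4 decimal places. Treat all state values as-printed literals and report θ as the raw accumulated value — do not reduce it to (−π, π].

a = (v'−v)/dt = (-0.133400)/0.1 = -1.3340
Δθ = θ'−θ = 0.222077;  (v·dt/L) = 14.6000·0.1/3.0 = 0.486667
tan δ = Δθ·L/(v·dt) = 0.456323  →  δ = 0.4281

δ = 0.4281, a = -1.3340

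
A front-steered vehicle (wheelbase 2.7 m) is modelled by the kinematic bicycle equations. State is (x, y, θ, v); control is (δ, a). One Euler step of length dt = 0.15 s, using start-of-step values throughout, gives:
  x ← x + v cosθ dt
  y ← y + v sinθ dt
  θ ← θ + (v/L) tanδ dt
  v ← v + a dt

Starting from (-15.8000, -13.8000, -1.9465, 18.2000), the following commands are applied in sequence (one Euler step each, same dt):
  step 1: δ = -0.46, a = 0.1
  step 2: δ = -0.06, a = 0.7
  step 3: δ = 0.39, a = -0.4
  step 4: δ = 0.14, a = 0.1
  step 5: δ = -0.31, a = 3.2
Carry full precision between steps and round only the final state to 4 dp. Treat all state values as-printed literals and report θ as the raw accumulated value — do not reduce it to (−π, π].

after step 1 (δ=-0.46, a=0.1): (-16.801711, -16.339582, -2.447454, 18.215000)
after step 2 (δ=-0.06, a=0.7): (-18.901732, -18.087467, -2.508243, 18.320000)
after step 3 (δ=0.39, a=-0.4): (-21.116757, -19.713865, -2.089881, 18.260000)
after step 4 (δ=0.14, a=0.1): (-22.475535, -22.092066, -1.946923, 18.275000)
after step 5 (δ=-0.31, a=3.2): (-23.482454, -24.641687, -2.272145, 18.755000)

(-23.4825, -24.6417, -2.2721, 18.7550)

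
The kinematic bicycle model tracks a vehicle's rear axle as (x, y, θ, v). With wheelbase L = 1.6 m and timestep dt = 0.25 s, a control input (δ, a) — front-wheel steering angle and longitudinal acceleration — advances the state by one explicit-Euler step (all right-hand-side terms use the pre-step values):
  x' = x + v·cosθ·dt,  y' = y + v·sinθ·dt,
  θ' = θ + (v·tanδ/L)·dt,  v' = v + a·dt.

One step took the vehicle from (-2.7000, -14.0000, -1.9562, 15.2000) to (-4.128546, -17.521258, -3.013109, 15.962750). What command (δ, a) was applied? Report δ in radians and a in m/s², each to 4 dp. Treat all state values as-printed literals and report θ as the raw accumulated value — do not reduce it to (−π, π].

δ = -0.4187, a = 3.0510

a = (v'−v)/dt = (0.762750)/0.25 = 3.0510
Δθ = θ'−θ = -1.056909;  (v·dt/L) = 15.2000·0.25/1.6 = 2.375000
tan δ = Δθ·L/(v·dt) = -0.445014  →  δ = -0.4187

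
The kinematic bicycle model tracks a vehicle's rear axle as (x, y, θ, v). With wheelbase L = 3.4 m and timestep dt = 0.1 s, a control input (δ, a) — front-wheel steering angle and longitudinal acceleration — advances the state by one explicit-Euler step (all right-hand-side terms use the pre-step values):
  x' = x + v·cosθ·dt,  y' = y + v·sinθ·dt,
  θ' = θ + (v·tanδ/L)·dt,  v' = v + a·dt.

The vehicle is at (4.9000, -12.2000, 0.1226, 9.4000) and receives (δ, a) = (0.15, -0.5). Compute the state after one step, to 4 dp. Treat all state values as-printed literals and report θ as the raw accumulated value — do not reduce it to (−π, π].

(5.8329, -12.0850, 0.1644, 9.3500)

x' = 4.9000 + 9.4000·cos(0.1226)·0.1 = 5.8329
y' = -12.2000 + 9.4000·sin(0.1226)·0.1 = -12.0850
θ' = 0.1226 + (9.4000/3.4)·tan(0.15)·0.1 = 0.1644
v' = 9.4000 − 0.5000·0.1 = 9.3500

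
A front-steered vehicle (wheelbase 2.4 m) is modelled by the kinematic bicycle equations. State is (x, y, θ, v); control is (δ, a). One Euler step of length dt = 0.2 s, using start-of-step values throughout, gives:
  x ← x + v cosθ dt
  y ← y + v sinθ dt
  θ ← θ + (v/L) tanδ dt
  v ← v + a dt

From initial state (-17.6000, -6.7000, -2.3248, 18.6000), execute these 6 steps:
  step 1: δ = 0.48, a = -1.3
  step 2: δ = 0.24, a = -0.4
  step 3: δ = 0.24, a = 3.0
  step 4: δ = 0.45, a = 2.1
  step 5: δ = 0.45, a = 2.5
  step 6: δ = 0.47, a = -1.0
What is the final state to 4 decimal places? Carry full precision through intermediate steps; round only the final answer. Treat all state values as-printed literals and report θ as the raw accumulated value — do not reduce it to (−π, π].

after step 1 (δ=0.48, a=-1.3): (-20.146573, -9.411709, -1.517853, 18.340000)
after step 2 (δ=0.24, a=-0.4): (-19.952469, -13.074569, -1.143844, 18.260000)
after step 3 (δ=0.24, a=3.0): (-18.440182, -16.398737, -0.771467, 18.860000)
after step 4 (δ=0.45, a=2.1): (-15.736079, -19.028530, -0.012266, 19.280000)
after step 5 (δ=0.45, a=2.5): (-11.880369, -19.075825, 0.763843, 19.780000)
after step 6 (δ=0.47, a=-1.0): (-9.023412, -16.339453, 1.601140, 19.580000)

(-9.0234, -16.3395, 1.6011, 19.5800)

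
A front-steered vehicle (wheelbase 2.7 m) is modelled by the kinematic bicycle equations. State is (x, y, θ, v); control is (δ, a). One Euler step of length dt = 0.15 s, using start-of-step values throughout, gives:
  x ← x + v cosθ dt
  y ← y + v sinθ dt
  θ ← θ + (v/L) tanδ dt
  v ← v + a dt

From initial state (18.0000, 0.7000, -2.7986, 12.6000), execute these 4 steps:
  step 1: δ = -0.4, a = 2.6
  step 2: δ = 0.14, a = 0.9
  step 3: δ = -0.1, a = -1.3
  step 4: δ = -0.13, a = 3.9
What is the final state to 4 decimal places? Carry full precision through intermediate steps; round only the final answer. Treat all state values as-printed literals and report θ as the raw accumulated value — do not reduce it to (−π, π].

after step 1 (δ=-0.4, a=2.6): (16.220088, 0.064380, -3.094555, 12.990000)
after step 2 (δ=0.14, a=0.9): (14.273743, -0.027239, -2.992857, 13.125000)
after step 3 (δ=-0.1, a=-1.3): (12.326730, -0.318984, -3.066017, 12.930000)
after step 4 (δ=-0.13, a=3.9): (10.392766, -0.465423, -3.159930, 13.515000)

(10.3928, -0.4654, -3.1599, 13.5150)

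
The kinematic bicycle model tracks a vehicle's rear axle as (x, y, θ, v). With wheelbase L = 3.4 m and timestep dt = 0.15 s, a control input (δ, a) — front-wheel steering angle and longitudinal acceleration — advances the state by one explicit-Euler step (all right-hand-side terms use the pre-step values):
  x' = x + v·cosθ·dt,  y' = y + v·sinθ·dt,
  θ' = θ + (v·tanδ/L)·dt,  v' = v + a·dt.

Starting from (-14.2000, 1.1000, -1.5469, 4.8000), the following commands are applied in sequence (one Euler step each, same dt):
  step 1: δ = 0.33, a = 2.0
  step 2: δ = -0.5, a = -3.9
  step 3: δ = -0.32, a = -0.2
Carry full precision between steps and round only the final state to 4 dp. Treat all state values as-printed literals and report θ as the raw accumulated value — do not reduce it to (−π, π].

(-14.1271, -1.0583, -1.6633, 4.4850)

after step 1 (δ=0.33, a=2.0): (-14.182796, 0.380206, -1.474365, 5.100000)
after step 2 (δ=-0.5, a=-3.9): (-14.109141, -0.381240, -1.597283, 4.515000)
after step 3 (δ=-0.32, a=-0.2): (-14.127077, -1.058253, -1.663293, 4.485000)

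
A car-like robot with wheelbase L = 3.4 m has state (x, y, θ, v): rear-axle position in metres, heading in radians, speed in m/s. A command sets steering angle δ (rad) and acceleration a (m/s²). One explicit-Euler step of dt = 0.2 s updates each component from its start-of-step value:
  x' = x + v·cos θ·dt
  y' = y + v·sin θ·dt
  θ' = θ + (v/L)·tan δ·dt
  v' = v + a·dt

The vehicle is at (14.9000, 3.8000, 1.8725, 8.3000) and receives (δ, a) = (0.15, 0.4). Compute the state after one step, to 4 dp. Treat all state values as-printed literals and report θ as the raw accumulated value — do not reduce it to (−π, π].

x' = 14.9000 + 8.3000·cos(1.8725)·0.2 = 14.4067
y' = 3.8000 + 8.3000·sin(1.8725)·0.2 = 5.3850
θ' = 1.8725 + (8.3000/3.4)·tan(0.15)·0.2 = 1.9463
v' = 8.3000 + 0.4000·0.2 = 8.3800

(14.4067, 5.3850, 1.9463, 8.3800)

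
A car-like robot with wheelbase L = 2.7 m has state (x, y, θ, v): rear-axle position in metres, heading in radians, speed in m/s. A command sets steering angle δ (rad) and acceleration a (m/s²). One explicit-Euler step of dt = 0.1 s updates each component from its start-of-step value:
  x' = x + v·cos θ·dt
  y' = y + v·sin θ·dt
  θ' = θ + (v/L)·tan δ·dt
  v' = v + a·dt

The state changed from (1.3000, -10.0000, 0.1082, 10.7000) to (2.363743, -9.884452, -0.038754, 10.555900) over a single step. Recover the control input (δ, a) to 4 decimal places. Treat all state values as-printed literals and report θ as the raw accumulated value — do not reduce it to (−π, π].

a = (v'−v)/dt = (-0.144100)/0.1 = -1.4410
Δθ = θ'−θ = -0.146954;  (v·dt/L) = 10.7000·0.1/2.7 = 0.396296
tan δ = Δθ·L/(v·dt) = -0.370819  →  δ = -0.3551

δ = -0.3551, a = -1.4410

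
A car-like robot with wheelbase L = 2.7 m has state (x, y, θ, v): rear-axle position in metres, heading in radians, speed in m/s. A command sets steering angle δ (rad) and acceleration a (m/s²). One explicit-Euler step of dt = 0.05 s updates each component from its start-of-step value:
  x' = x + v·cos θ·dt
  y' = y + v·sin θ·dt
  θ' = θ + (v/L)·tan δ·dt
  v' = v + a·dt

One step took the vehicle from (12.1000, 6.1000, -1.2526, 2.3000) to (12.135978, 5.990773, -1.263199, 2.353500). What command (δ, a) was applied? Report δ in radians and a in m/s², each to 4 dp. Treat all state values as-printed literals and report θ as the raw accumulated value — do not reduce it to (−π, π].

δ = -0.2439, a = 1.0700

a = (v'−v)/dt = (0.053500)/0.05 = 1.0700
Δθ = θ'−θ = -0.010599;  (v·dt/L) = 2.3000·0.05/2.7 = 0.042593
tan δ = Δθ·L/(v·dt) = -0.248846  →  δ = -0.2439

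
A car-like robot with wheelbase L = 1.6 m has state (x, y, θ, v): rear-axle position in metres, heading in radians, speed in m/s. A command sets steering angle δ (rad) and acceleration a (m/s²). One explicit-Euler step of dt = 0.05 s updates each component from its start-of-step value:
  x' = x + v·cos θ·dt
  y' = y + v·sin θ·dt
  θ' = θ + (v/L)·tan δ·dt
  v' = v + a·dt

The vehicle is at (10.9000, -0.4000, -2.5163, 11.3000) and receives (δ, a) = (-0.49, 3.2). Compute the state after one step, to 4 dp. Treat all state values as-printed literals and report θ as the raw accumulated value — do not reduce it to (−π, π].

x' = 10.9000 + 11.3000·cos(-2.5163)·0.05 = 10.4419
y' = -0.4000 + 11.3000·sin(-2.5163)·0.05 = -0.7307
θ' = -2.5163 + (11.3000/1.6)·tan(-0.49)·0.05 = -2.7047
v' = 11.3000 + 3.2000·0.05 = 11.4600

(10.4419, -0.7307, -2.7047, 11.4600)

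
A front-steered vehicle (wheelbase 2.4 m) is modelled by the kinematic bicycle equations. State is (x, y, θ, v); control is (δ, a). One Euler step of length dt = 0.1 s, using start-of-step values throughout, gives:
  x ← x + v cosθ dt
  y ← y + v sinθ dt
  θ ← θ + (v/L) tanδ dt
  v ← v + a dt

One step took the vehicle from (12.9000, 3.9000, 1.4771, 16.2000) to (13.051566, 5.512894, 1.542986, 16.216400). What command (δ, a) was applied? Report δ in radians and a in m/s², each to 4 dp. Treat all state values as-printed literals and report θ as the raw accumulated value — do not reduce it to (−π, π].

δ = 0.0973, a = 0.1640

a = (v'−v)/dt = (0.016400)/0.1 = 0.1640
Δθ = θ'−θ = 0.065886;  (v·dt/L) = 16.2000·0.1/2.4 = 0.675000
tan δ = Δθ·L/(v·dt) = 0.097609  →  δ = 0.0973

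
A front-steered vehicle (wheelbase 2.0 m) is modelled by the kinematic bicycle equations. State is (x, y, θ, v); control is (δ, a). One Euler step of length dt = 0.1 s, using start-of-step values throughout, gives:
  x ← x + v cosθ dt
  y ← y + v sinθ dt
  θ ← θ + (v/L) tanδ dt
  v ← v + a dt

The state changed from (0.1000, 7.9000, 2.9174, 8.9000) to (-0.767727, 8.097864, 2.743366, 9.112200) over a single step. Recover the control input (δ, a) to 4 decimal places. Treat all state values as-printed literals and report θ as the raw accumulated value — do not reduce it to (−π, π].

δ = -0.3728, a = 2.1220

a = (v'−v)/dt = (0.212200)/0.1 = 2.1220
Δθ = θ'−θ = -0.174034;  (v·dt/L) = 8.9000·0.1/2.0 = 0.445000
tan δ = Δθ·L/(v·dt) = -0.391088  →  δ = -0.3728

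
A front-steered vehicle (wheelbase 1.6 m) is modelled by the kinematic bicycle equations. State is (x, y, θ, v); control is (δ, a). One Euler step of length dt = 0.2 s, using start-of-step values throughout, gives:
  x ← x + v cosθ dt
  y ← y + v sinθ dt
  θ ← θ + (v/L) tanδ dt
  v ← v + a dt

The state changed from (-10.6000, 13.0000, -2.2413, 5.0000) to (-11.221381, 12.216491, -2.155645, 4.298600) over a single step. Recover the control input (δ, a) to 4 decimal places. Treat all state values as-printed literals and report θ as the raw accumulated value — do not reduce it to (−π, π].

a = (v'−v)/dt = (-0.701400)/0.2 = -3.5070
Δθ = θ'−θ = 0.085655;  (v·dt/L) = 5.0000·0.2/1.6 = 0.625000
tan δ = Δθ·L/(v·dt) = 0.137048  →  δ = 0.1362

δ = 0.1362, a = -3.5070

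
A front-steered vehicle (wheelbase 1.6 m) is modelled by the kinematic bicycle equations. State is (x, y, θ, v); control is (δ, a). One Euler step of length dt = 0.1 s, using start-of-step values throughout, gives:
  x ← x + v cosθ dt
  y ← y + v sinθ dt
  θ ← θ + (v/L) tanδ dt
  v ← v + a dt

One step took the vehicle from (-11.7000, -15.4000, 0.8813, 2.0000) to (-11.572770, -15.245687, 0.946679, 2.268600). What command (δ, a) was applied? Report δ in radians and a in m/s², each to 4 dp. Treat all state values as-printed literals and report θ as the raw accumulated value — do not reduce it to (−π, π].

δ = 0.4819, a = 2.6860

a = (v'−v)/dt = (0.268600)/0.1 = 2.6860
Δθ = θ'−θ = 0.065379;  (v·dt/L) = 2.0000·0.1/1.6 = 0.125000
tan δ = Δθ·L/(v·dt) = 0.523032  →  δ = 0.4819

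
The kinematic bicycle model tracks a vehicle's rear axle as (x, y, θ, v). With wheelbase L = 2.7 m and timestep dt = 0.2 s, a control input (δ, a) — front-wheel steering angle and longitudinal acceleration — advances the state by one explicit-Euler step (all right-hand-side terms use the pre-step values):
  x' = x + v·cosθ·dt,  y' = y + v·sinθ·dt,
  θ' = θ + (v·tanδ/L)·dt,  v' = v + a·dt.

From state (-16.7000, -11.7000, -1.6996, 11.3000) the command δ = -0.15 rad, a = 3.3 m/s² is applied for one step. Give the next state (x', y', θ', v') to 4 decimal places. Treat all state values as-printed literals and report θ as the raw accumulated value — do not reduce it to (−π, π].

x' = -16.7000 + 11.3000·cos(-1.6996)·0.2 = -16.9903
y' = -11.7000 + 11.3000·sin(-1.6996)·0.2 = -13.9413
θ' = -1.6996 + (11.3000/2.7)·tan(-0.15)·0.2 = -1.8261
v' = 11.3000 + 3.3000·0.2 = 11.9600

(-16.9903, -13.9413, -1.8261, 11.9600)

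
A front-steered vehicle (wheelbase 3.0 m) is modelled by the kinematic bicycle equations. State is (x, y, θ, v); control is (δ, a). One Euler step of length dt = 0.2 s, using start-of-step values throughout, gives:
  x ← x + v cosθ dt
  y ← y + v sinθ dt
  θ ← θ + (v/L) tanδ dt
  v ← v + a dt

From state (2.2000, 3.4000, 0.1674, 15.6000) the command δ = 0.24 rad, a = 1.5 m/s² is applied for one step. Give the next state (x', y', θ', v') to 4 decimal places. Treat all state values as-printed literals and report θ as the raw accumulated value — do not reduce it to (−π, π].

x' = 2.2000 + 15.6000·cos(0.1674)·0.2 = 5.2764
y' = 3.4000 + 15.6000·sin(0.1674)·0.2 = 3.9199
θ' = 0.1674 + (15.6000/3.0)·tan(0.24)·0.2 = 0.4219
v' = 15.6000 + 1.5000·0.2 = 15.9000

(5.2764, 3.9199, 0.4219, 15.9000)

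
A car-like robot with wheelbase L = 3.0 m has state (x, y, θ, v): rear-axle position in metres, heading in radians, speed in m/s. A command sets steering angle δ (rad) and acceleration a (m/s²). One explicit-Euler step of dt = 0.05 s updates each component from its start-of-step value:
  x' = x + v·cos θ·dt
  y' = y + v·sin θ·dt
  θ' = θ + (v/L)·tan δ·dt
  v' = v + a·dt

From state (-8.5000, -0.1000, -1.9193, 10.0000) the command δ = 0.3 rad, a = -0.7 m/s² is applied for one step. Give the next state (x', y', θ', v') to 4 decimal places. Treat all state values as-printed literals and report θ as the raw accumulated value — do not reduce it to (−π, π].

x' = -8.5000 + 10.0000·cos(-1.9193)·0.05 = -8.6707
y' = -0.1000 + 10.0000·sin(-1.9193)·0.05 = -0.5699
θ' = -1.9193 + (10.0000/3.0)·tan(0.3)·0.05 = -1.8677
v' = 10.0000 − 0.7000·0.05 = 9.9650

(-8.6707, -0.5699, -1.8677, 9.9650)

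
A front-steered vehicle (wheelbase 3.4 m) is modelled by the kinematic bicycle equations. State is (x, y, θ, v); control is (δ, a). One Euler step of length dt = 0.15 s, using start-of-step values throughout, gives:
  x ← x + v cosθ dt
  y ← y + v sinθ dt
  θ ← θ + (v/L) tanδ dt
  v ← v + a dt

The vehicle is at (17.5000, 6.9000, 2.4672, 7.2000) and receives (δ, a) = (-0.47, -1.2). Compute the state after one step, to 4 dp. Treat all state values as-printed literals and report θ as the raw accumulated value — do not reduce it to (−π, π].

(16.6564, 7.5744, 2.3058, 7.0200)

x' = 17.5000 + 7.2000·cos(2.4672)·0.15 = 16.6564
y' = 6.9000 + 7.2000·sin(2.4672)·0.15 = 7.5744
θ' = 2.4672 + (7.2000/3.4)·tan(-0.47)·0.15 = 2.3058
v' = 7.2000 − 1.2000·0.15 = 7.0200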